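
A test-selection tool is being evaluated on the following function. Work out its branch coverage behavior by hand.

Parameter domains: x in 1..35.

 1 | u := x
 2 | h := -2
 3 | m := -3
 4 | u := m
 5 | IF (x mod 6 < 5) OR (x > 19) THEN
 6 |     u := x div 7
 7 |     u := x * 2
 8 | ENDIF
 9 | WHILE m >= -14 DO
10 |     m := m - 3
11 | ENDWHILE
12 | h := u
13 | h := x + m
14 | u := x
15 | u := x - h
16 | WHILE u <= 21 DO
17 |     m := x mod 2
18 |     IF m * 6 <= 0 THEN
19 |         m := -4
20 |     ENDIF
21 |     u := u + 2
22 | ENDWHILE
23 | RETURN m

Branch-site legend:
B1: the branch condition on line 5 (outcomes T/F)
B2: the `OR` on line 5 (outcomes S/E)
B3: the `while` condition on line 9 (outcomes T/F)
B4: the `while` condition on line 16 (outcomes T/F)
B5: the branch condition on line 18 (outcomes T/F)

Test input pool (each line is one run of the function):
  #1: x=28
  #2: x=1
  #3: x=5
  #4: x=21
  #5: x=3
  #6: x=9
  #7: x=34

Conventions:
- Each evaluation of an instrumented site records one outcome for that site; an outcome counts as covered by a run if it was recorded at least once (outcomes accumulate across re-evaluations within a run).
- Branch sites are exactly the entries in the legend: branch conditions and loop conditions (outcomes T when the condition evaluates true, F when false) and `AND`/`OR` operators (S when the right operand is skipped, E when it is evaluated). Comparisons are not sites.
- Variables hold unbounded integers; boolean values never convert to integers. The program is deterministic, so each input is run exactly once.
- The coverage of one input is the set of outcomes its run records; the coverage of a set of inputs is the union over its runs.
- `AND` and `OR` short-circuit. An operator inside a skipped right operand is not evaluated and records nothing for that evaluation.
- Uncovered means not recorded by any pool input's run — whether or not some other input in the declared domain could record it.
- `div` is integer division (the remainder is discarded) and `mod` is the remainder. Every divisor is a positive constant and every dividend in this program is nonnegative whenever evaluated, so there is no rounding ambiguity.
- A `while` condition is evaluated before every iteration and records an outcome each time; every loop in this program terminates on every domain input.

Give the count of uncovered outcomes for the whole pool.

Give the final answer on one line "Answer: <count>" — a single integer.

input #1, x=28: events B2->S, B1->T, B3->T, B3->T, B3->T, B3->T, B3->F, B4->T, B5->T, B4->T, B5->T, B4->T, B5->T, B4->T, ...; outcomes B1=T, B2=S, B3=T, B3=F, B4=T, B4=F, B5=T
input #2, x=1: events B2->S, B1->T, B3->T, B3->T, B3->T, B3->T, B3->F, B4->T, B5->F, B4->T, B5->F, B4->T, B5->F, B4->T, ...; outcomes B1=T, B2=S, B3=T, B3=F, B4=T, B4=F, B5=F
input #3, x=5: events B2->E, B1->F, B3->T, B3->T, B3->T, B3->T, B3->F, B4->T, B5->F, B4->T, B5->F, B4->T, B5->F, B4->T, ...; outcomes B1=F, B2=E, B3=T, B3=F, B4=T, B4=F, B5=F
input #4, x=21: events B2->S, B1->T, B3->T, B3->T, B3->T, B3->T, B3->F, B4->T, B5->F, B4->T, B5->F, B4->T, B5->F, B4->T, ...; outcomes B1=T, B2=S, B3=T, B3=F, B4=T, B4=F, B5=F
input #5, x=3: events B2->S, B1->T, B3->T, B3->T, B3->T, B3->T, B3->F, B4->T, B5->F, B4->T, B5->F, B4->T, B5->F, B4->T, ...; outcomes B1=T, B2=S, B3=T, B3=F, B4=T, B4=F, B5=F
input #6, x=9: events B2->S, B1->T, B3->T, B3->T, B3->T, B3->T, B3->F, B4->T, B5->F, B4->T, B5->F, B4->T, B5->F, B4->T, ...; outcomes B1=T, B2=S, B3=T, B3=F, B4=T, B4=F, B5=F
input #7, x=34: events B2->S, B1->T, B3->T, B3->T, B3->T, B3->T, B3->F, B4->T, B5->T, B4->T, B5->T, B4->T, B5->T, B4->T, ...; outcomes B1=T, B2=S, B3=T, B3=F, B4=T, B4=F, B5=T
union over the pool: B1=T, B1=F, B2=S, B2=E, B3=T, B3=F, B4=T, B4=F, B5=T, B5=F
uncovered (0 of 10): none

Answer: 0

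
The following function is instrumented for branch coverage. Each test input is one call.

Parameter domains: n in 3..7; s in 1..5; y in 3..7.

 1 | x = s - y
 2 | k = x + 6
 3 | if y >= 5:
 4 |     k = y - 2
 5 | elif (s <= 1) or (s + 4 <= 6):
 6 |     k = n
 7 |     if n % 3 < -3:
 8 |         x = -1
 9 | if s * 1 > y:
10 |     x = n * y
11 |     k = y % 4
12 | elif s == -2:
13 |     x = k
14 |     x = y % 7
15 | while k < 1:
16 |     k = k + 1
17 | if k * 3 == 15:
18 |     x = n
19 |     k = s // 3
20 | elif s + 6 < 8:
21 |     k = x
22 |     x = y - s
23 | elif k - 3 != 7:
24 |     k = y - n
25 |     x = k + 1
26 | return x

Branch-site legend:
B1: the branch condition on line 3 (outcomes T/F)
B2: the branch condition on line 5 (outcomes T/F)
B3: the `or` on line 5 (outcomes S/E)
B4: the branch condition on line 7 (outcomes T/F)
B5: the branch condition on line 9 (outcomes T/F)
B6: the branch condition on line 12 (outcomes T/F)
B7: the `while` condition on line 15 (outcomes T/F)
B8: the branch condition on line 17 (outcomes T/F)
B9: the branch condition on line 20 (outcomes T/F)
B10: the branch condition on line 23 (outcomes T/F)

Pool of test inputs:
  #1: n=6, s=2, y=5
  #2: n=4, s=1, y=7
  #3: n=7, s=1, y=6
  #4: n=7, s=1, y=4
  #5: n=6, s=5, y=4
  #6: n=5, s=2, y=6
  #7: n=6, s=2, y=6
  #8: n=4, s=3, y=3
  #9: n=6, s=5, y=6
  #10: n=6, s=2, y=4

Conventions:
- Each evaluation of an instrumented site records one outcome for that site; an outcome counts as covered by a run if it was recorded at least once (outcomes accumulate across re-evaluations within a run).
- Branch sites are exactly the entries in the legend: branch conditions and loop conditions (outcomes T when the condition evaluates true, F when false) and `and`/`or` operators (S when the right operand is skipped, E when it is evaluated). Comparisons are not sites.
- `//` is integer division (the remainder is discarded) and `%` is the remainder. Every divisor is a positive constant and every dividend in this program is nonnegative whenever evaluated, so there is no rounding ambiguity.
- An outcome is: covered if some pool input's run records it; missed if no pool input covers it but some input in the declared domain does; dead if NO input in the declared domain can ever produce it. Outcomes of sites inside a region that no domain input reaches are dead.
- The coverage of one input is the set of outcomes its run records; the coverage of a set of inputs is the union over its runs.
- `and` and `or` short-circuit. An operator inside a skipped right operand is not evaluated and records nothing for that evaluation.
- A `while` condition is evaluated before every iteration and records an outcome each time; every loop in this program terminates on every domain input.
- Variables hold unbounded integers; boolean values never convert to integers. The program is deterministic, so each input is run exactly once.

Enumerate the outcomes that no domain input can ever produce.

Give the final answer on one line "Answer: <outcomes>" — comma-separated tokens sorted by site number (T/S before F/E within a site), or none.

running all 125 domain inputs and tallying outcomes:
  B4=T: never recorded by any domain input -> dead
  B6=T: never recorded by any domain input -> dead
  B10=F: never recorded by any domain input -> dead
  reachable outcomes have witnesses, e.g. B1=T (e.g. n=3, s=1, y=5), B1=F (e.g. n=3, s=1, y=3), B2=T (e.g. n=3, s=1, y=3), B2=F (e.g. n=3, s=3, y=3)

Answer: B4=T, B6=T, B10=F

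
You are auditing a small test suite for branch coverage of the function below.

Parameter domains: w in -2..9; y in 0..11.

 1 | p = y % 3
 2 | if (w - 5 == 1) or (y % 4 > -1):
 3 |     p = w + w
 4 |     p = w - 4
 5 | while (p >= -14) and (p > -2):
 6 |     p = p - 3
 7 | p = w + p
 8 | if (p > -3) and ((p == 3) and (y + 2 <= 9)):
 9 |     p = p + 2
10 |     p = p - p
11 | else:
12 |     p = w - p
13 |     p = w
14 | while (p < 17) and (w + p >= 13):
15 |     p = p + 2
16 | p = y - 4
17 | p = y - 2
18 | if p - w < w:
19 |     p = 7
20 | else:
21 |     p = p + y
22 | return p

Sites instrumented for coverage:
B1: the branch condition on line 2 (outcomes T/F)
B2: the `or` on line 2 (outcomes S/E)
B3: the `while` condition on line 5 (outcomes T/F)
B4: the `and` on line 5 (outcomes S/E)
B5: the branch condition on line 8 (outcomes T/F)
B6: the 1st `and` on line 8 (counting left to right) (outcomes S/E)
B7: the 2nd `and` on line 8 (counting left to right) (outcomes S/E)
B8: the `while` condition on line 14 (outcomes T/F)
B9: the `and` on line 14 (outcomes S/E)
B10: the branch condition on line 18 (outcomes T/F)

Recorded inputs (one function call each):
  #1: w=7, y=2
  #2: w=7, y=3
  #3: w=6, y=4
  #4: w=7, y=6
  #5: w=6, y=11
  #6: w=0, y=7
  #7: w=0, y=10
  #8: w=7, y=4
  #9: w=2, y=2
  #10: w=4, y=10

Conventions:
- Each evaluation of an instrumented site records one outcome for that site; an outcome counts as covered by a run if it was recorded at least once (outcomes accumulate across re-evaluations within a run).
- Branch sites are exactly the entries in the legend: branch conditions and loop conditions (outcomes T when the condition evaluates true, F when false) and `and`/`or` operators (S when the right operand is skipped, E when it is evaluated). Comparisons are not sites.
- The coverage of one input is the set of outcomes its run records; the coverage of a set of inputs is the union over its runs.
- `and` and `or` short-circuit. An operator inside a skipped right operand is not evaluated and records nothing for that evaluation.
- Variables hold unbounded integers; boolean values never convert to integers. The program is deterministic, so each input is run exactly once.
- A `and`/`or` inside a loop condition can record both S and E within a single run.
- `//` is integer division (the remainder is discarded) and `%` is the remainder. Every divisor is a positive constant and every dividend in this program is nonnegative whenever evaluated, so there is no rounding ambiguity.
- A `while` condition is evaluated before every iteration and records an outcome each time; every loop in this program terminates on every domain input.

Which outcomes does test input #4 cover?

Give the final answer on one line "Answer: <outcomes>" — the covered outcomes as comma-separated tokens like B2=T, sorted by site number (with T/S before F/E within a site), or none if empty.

Tracing the run of input #4 (w=7, y=6):
  B2->E, B1->T, B4->E, B3->T, B4->E, B3->T, B4->E, B3->F, B6->E, B7->S
  B5->F, B9->E, B8->T, B9->E, B8->T, B9->E, B8->T, B9->E, B8->T, B9->E
  B8->T, B9->S, B8->F, B10->T
deduplicating events, the covered set is: B1=T, B2=E, B3=T, B3=F, B4=E, B5=F, B6=E, B7=S, B8=T, B8=F, B9=S, B9=E, B10=T

Answer: B1=T, B2=E, B3=T, B3=F, B4=E, B5=F, B6=E, B7=S, B8=T, B8=F, B9=S, B9=E, B10=T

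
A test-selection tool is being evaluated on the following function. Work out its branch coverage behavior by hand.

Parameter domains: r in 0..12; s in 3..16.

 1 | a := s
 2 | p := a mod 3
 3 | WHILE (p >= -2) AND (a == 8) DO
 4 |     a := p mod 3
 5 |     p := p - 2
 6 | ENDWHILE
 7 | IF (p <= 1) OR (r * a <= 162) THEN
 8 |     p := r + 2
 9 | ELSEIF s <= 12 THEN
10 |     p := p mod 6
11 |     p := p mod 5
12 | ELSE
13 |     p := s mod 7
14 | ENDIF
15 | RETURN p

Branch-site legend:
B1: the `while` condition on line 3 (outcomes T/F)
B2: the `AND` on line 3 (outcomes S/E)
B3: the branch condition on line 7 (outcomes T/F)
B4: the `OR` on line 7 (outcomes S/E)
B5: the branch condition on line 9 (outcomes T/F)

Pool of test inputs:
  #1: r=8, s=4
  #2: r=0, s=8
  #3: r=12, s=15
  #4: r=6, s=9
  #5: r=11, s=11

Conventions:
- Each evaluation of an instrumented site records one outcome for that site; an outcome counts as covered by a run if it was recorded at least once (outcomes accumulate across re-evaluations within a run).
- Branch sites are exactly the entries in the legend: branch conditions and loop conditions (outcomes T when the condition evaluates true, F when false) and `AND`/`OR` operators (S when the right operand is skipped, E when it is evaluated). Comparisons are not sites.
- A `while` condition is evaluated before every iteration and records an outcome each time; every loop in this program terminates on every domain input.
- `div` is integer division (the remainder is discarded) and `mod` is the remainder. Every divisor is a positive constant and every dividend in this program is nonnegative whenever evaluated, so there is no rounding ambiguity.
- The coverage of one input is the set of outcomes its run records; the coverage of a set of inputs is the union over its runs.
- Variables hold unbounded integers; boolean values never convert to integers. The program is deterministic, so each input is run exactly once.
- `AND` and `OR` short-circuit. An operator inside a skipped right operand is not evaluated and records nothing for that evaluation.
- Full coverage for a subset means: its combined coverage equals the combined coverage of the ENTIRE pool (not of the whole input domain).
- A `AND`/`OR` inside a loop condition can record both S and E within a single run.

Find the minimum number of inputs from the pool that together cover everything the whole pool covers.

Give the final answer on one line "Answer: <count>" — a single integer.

input #1 (r=8, s=4): covers B1=F, B2=E, B3=T, B4=S
input #2 (r=0, s=8): covers B1=T, B1=F, B2=E, B3=T, B4=S
input #3 (r=12, s=15): covers B1=F, B2=E, B3=T, B4=S
input #4 (r=6, s=9): covers B1=F, B2=E, B3=T, B4=S
input #5 (r=11, s=11): covers B1=F, B2=E, B3=T, B4=E
the full pool covers 6 outcomes: B1=T, B1=F, B2=E, B3=T, B4=S, B4=E
every size-1 subset falls short of the 6 outcomes (best: 5/6)
the canonical winner is {2, 5}: size 2, full 6-outcome coverage, earliest index list among size-2 covers

Answer: 2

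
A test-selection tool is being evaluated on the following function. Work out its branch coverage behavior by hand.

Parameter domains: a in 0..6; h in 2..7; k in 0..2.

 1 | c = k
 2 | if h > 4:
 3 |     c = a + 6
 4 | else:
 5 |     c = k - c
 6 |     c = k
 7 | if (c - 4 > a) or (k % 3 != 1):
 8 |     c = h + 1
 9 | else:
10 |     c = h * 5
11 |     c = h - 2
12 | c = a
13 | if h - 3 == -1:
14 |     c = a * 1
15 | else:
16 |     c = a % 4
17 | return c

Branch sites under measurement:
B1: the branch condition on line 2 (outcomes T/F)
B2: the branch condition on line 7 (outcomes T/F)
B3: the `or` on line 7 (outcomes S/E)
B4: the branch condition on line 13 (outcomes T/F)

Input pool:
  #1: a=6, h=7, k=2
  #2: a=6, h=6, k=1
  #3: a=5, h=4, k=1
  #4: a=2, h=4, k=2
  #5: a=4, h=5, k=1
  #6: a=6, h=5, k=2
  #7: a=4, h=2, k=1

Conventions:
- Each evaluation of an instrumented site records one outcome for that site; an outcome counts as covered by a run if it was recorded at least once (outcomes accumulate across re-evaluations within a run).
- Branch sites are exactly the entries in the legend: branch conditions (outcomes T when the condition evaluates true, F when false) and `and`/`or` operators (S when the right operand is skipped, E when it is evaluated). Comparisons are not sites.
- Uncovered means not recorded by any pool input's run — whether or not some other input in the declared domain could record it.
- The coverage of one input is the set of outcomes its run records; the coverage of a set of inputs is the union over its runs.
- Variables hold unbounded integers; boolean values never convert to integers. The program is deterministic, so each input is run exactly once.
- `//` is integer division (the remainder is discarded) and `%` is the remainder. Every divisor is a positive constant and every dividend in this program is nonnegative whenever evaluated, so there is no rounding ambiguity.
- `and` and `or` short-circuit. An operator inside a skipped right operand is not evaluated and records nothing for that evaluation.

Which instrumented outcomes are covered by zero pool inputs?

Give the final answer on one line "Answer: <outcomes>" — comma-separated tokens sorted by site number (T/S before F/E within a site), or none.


test 1 (a=6, h=7, k=2) hits B1=T, B2=T, B3=S, B4=F
test 2 (a=6, h=6, k=1) hits B1=T, B2=T, B3=S, B4=F
test 3 (a=5, h=4, k=1) hits B1=F, B2=F, B3=E, B4=F
test 4 (a=2, h=4, k=2) hits B1=F, B2=T, B3=E, B4=F
test 5 (a=4, h=5, k=1) hits B1=T, B2=T, B3=S, B4=F
test 6 (a=6, h=5, k=2) hits B1=T, B2=T, B3=S, B4=F
test 7 (a=4, h=2, k=1) hits B1=F, B2=F, B3=E, B4=T
union over the pool: B1=T, B1=F, B2=T, B2=F, B3=S, B3=E, B4=T, B4=F
uncovered (0 of 8): none
Answer: none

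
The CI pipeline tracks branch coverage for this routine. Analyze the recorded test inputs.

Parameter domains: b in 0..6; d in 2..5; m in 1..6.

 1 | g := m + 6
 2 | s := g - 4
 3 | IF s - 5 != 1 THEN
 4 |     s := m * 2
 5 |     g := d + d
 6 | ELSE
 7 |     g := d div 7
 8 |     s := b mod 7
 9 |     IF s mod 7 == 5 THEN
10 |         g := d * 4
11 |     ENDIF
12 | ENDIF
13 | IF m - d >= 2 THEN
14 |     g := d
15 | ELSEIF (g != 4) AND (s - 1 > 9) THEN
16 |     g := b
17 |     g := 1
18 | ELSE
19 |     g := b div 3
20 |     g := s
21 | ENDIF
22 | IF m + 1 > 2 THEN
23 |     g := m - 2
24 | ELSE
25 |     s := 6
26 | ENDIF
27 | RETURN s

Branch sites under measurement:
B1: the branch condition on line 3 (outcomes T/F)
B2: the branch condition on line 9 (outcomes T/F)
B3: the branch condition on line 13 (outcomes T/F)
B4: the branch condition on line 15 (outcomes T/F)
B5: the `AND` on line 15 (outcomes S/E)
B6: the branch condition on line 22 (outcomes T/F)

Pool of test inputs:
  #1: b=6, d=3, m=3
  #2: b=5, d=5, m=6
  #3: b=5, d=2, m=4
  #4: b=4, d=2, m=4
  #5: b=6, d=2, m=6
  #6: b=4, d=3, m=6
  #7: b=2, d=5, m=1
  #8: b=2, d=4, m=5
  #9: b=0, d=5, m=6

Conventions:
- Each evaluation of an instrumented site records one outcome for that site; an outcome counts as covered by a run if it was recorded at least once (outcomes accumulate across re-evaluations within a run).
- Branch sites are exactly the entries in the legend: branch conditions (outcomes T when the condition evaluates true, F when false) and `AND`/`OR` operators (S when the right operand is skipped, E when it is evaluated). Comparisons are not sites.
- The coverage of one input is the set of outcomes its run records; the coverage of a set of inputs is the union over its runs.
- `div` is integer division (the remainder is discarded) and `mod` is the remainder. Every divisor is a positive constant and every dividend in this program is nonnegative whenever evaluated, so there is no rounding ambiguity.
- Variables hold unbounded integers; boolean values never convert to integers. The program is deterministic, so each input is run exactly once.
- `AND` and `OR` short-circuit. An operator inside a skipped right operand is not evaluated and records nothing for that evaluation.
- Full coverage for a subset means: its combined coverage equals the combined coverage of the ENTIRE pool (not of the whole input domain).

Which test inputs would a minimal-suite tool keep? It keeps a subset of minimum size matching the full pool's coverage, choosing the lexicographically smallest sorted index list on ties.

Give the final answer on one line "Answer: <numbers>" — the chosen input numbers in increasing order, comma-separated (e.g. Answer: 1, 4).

input #1, b=6, d=3, m=3: events B1->T, B3->F, B5->E, B4->F, B6->T; outcomes B1=T, B3=F, B4=F, B5=E, B6=T
input #2, b=5, d=5, m=6: events B1->T, B3->F, B5->E, B4->T, B6->T; outcomes B1=T, B3=F, B4=T, B5=E, B6=T
input #3, b=5, d=2, m=4: events B1->F, B2->T, B3->T, B6->T; outcomes B1=F, B2=T, B3=T, B6=T
input #4, b=4, d=2, m=4: events B1->F, B2->F, B3->T, B6->T; outcomes B1=F, B2=F, B3=T, B6=T
input #5, b=6, d=2, m=6: events B1->T, B3->T, B6->T; outcomes B1=T, B3=T, B6=T
input #6, b=4, d=3, m=6: events B1->T, B3->T, B6->T; outcomes B1=T, B3=T, B6=T
input #7, b=2, d=5, m=1: events B1->T, B3->F, B5->E, B4->F, B6->F; outcomes B1=T, B3=F, B4=F, B5=E, B6=F
input #8, b=2, d=4, m=5: events B1->T, B3->F, B5->E, B4->F, B6->T; outcomes B1=T, B3=F, B4=F, B5=E, B6=T
input #9, b=0, d=5, m=6: events B1->T, B3->F, B5->E, B4->T, B6->T; outcomes B1=T, B3=F, B4=T, B5=E, B6=T
pool-wide coverage (11 outcomes): B1=T, B1=F, B2=T, B2=F, B3=T, B3=F, B4=T, B4=F, B5=E, B6=T, B6=F
every size-1 subset falls short of the 11 outcomes (best: 5/11)
every size-2 subset falls short of the 11 outcomes (best: 9/11)
every size-3 subset falls short of the 11 outcomes (best: 10/11)
at size 4, {2, 3, 4, 7} reaches all 11 outcomes; every lexicographically earlier size-4 subset fails

Answer: 2, 3, 4, 7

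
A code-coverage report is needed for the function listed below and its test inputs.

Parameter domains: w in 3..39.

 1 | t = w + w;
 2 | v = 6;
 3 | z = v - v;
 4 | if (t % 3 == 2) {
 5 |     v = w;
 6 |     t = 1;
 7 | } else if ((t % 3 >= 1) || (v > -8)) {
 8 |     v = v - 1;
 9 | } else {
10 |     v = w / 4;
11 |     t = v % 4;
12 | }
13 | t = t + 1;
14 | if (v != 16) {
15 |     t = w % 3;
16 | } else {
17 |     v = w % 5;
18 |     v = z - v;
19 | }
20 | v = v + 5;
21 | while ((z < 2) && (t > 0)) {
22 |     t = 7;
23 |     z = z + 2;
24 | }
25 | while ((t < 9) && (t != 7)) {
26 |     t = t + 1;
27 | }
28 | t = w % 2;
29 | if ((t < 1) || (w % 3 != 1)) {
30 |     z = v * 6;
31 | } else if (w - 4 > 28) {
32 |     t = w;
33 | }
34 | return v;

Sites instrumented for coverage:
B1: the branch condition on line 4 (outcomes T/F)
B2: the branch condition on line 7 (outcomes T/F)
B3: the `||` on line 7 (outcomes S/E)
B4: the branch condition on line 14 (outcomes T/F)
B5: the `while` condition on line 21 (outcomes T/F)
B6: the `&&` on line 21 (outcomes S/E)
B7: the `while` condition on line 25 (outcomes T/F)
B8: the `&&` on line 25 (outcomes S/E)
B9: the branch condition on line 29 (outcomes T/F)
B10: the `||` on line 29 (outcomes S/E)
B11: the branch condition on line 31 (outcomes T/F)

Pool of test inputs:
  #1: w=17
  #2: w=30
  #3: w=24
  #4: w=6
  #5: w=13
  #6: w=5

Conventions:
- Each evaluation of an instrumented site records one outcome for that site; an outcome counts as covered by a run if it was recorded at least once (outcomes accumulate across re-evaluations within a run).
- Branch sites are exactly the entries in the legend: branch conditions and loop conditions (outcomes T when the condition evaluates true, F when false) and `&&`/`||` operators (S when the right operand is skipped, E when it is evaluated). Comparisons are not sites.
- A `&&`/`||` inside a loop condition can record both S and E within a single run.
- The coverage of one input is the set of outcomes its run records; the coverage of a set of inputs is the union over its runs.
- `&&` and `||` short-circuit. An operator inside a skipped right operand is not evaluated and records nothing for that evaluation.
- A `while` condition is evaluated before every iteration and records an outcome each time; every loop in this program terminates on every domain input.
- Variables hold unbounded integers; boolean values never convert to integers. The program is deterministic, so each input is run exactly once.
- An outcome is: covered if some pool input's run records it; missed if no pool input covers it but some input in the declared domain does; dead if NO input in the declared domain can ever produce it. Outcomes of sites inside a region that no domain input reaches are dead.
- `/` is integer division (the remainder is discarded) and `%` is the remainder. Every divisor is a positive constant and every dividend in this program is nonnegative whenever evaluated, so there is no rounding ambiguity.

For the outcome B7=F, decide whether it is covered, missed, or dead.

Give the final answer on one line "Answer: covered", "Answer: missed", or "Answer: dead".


B7=F is recorded by pool input(s) 1, 2, 3, 4, 5, 6 -> covered
Answer: covered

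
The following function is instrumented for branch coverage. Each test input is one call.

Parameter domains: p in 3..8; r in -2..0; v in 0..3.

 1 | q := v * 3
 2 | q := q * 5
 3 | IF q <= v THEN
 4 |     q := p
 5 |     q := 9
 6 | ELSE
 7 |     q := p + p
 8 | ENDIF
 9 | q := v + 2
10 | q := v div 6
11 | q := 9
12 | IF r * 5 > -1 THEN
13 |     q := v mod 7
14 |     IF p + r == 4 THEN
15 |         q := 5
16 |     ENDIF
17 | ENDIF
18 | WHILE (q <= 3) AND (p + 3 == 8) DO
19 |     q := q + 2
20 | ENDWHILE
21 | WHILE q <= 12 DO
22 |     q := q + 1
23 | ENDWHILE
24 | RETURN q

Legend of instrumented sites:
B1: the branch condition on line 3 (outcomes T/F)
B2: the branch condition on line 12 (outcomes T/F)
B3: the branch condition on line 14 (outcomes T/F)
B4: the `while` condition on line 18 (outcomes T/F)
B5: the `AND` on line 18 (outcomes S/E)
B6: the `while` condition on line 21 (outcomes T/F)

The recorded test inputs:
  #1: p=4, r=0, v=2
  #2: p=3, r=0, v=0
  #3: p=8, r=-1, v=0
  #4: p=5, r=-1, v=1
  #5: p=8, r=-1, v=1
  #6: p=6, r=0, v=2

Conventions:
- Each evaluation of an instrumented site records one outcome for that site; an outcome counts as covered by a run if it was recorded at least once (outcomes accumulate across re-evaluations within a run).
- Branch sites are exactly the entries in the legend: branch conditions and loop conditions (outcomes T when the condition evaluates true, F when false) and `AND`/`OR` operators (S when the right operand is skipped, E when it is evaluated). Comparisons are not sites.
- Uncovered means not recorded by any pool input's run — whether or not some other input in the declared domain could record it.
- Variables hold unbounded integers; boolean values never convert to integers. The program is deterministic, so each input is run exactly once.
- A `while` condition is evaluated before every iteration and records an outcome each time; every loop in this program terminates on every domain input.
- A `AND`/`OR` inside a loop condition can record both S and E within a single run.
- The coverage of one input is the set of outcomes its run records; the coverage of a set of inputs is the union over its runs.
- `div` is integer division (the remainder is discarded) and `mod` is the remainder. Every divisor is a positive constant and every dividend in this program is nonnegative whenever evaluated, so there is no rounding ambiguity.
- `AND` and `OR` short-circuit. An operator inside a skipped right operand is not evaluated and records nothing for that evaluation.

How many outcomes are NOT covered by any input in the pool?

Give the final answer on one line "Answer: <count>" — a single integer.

test 1 (p=4, r=0, v=2) hits B1=F, B2=T, B3=T, B4=F, B5=S, B6=T, B6=F
test 2 (p=3, r=0, v=0) hits B1=T, B2=T, B3=F, B4=F, B5=E, B6=T, B6=F
test 3 (p=8, r=-1, v=0) hits B1=T, B2=F, B4=F, B5=S, B6=T, B6=F
test 4 (p=5, r=-1, v=1) hits B1=F, B2=F, B4=F, B5=S, B6=T, B6=F
test 5 (p=8, r=-1, v=1) hits B1=F, B2=F, B4=F, B5=S, B6=T, B6=F
test 6 (p=6, r=0, v=2) hits B1=F, B2=T, B3=F, B4=F, B5=E, B6=T, B6=F
union over the pool: B1=T, B1=F, B2=T, B2=F, B3=T, B3=F, B4=F, B5=S, B5=E, B6=T, B6=F
uncovered (1 of 12): B4=T

Answer: 1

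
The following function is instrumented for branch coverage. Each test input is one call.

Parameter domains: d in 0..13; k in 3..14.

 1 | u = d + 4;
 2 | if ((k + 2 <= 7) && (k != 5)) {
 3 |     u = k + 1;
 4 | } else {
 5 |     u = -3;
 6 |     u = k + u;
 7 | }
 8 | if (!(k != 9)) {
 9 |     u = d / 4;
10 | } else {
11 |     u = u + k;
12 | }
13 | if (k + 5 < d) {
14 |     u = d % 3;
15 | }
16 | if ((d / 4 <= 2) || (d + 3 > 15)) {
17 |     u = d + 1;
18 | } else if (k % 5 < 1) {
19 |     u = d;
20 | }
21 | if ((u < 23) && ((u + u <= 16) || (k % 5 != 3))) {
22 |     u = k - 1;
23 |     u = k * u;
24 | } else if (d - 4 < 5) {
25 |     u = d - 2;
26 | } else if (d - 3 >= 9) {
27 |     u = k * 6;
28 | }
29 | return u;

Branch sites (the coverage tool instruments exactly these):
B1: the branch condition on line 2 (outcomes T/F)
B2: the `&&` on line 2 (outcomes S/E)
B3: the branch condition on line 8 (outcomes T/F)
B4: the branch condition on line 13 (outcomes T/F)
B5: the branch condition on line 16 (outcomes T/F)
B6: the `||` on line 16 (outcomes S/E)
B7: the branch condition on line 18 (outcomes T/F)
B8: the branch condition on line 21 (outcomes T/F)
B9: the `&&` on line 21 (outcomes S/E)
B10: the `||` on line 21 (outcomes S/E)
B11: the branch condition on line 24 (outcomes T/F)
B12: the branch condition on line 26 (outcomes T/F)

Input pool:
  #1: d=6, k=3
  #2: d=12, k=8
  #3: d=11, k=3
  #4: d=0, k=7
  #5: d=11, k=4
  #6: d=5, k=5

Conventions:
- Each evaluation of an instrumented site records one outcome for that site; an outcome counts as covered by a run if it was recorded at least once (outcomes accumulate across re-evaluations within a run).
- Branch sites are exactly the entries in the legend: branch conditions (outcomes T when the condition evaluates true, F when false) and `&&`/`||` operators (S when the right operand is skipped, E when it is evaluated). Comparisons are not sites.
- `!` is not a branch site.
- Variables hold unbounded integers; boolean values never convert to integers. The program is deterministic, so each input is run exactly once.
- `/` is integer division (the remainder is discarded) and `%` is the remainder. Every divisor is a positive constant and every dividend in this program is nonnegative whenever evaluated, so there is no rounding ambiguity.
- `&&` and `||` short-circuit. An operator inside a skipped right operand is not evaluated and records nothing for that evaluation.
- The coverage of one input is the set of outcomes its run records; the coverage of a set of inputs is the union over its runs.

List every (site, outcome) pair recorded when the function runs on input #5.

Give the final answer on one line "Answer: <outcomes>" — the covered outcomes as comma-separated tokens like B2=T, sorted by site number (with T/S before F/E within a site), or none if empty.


Event log for input #5 (d=11, k=4):
  B2->E, B1->T, B3->F, B4->T, B6->S, B5->T, B9->E, B10->E, B8->T
as a set, this run covers: B1=T, B2=E, B3=F, B4=T, B5=T, B6=S, B8=T, B9=E, B10=E
Answer: B1=T, B2=E, B3=F, B4=T, B5=T, B6=S, B8=T, B9=E, B10=E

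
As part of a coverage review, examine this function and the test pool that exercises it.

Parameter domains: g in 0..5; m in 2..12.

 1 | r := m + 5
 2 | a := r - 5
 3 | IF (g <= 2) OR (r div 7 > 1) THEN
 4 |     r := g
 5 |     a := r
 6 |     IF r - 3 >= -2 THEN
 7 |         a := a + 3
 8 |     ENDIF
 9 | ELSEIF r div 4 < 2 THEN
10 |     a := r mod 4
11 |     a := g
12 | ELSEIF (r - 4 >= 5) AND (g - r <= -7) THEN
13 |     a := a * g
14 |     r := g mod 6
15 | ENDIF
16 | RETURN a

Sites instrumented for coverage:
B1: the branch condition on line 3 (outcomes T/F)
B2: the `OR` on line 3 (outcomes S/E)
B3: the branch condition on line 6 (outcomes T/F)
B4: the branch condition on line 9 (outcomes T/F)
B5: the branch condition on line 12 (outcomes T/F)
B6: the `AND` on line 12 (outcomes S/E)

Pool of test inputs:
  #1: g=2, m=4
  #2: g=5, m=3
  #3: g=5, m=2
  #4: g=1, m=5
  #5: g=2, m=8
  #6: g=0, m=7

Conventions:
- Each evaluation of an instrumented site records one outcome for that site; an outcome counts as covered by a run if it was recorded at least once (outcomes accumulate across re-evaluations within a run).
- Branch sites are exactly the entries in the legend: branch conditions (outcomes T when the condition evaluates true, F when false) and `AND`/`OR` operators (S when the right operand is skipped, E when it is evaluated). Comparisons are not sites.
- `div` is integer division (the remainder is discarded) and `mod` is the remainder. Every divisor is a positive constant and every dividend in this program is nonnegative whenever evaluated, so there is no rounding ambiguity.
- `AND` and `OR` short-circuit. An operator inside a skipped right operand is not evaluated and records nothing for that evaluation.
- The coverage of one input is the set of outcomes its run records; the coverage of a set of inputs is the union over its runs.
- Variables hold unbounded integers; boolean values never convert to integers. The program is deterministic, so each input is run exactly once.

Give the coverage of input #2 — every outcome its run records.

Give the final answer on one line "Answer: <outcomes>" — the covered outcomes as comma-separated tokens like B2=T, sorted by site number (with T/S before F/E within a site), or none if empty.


Simulating input #2 (g=5, m=3) step by step:
  B2->E, B1->F, B4->F, B6->S, B5->F
collecting distinct outcomes: B1=F, B2=E, B4=F, B5=F, B6=S
Answer: B1=F, B2=E, B4=F, B5=F, B6=S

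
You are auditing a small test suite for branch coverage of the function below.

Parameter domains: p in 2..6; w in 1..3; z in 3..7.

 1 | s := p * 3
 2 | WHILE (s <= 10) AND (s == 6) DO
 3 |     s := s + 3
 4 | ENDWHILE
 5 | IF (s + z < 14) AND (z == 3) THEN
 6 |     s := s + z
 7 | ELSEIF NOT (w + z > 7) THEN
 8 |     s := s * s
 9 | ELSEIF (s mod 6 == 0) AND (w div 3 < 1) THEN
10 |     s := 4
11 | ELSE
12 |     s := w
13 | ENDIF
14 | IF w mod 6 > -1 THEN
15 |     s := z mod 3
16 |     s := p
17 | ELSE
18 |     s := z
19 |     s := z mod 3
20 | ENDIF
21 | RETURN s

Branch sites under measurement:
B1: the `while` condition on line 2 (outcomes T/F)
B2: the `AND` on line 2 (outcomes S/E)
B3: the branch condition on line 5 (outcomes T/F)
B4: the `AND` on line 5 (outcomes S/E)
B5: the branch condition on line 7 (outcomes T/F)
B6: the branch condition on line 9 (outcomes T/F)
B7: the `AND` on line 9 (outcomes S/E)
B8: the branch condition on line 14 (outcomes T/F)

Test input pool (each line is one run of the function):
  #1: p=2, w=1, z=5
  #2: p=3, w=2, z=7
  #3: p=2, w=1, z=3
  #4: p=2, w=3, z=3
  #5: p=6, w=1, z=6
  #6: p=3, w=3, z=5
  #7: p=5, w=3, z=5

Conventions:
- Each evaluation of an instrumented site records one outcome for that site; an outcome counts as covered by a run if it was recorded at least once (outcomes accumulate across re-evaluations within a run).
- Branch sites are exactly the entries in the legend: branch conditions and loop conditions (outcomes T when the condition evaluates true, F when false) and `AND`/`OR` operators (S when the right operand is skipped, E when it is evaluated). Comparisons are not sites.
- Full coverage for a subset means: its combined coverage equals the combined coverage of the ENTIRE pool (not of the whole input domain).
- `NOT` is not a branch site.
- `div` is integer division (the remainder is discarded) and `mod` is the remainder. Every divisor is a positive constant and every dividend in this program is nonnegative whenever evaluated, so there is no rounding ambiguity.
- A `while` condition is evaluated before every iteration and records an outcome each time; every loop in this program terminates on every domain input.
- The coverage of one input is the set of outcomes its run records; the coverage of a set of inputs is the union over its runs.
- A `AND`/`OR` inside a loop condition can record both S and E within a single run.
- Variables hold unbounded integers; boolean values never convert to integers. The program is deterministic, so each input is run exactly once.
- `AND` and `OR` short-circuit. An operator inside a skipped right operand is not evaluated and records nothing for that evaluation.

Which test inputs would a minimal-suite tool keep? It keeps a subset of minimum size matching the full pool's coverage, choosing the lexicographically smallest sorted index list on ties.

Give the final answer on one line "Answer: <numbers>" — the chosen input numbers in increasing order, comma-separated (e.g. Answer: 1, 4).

#1 (p=2, w=1, z=5) -> covered: B1=T, B1=F, B2=E, B3=F, B4=S, B5=T, B8=T
#2 (p=3, w=2, z=7) -> covered: B1=F, B2=E, B3=F, B4=S, B5=F, B6=F, B7=S, B8=T
#3 (p=2, w=1, z=3) -> covered: B1=T, B1=F, B2=E, B3=T, B4=E, B8=T
#4 (p=2, w=3, z=3) -> covered: B1=T, B1=F, B2=E, B3=T, B4=E, B8=T
#5 (p=6, w=1, z=6) -> covered: B1=F, B2=S, B3=F, B4=S, B5=T, B8=T
#6 (p=3, w=3, z=5) -> covered: B1=F, B2=E, B3=F, B4=S, B5=F, B6=F, B7=S, B8=T
#7 (p=5, w=3, z=5) -> covered: B1=F, B2=S, B3=F, B4=S, B5=F, B6=F, B7=S, B8=T
pool-wide coverage (13 outcomes): B1=T, B1=F, B2=S, B2=E, B3=T, B3=F, B4=S, B4=E, B5=T, B5=F, B6=F, B7=S, B8=T
no size-1 subset reaches all 13 outcomes (best union: 8/13)
no size-2 subset reaches all 13 outcomes (best union: 12/13)
the canonical winner is {1, 3, 7}: size 3, full 13-outcome coverage, earliest index list among size-3 covers

Answer: 1, 3, 7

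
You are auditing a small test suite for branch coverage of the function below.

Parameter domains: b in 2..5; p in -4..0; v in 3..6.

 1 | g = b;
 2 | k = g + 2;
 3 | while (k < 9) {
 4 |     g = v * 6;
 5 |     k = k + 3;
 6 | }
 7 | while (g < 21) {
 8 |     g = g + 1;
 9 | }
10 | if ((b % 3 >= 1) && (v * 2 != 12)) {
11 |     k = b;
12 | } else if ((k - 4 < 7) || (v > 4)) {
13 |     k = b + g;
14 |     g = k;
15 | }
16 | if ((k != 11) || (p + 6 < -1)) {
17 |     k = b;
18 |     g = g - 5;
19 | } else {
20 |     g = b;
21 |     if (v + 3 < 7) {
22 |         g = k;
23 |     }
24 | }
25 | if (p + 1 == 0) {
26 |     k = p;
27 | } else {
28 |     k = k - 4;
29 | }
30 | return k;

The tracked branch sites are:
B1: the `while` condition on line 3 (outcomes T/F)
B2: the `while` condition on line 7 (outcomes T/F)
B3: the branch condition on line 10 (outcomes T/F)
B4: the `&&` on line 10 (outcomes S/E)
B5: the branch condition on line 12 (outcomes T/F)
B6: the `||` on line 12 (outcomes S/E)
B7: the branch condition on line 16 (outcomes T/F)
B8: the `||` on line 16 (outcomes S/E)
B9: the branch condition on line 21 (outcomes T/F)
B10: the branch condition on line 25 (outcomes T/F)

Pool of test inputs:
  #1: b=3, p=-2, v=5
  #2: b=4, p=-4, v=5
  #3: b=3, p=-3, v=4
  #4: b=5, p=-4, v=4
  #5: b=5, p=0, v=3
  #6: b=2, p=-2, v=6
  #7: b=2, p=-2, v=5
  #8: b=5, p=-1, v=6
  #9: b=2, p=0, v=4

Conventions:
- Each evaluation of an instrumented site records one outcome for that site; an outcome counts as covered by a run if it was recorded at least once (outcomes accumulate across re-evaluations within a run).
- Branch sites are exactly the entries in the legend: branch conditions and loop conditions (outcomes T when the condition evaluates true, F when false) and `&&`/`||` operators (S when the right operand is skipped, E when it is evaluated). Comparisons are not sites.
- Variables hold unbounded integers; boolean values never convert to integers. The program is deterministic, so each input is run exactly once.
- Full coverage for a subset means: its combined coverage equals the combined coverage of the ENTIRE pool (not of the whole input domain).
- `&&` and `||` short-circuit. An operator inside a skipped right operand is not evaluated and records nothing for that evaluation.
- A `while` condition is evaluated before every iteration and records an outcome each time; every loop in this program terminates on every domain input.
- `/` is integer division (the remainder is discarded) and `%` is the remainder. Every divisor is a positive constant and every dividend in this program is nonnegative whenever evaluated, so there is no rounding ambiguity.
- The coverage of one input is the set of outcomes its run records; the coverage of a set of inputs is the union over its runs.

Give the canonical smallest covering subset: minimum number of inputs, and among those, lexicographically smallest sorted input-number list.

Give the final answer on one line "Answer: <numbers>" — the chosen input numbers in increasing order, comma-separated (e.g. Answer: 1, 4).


run #1 (b=3, p=-2, v=5) runs B1->T, B1->T, B1->F, B2->F, B4->S, B3->F, B6->E, B5->T, B8->S, B7->T, B10->F; records B1=T, B1=F, B2=F, B3=F, B4=S, B5=T, B6=E, B7=T, B8=S, B10=F
run #2 (b=4, p=-4, v=5) runs B1->T, B1->F, B2->F, B4->E, B3->T, B8->S, B7->T, B10->F; records B1=T, B1=F, B2=F, B3=T, B4=E, B7=T, B8=S, B10=F
run #3 (b=3, p=-3, v=4) runs B1->T, B1->T, B1->F, B2->F, B4->S, B3->F, B6->E, B5->F, B8->E, B7->F, B9->F, B10->F; records B1=T, B1=F, B2=F, B3=F, B4=S, B5=F, B6=E, B7=F, B8=E, B9=F, B10=F
run #4 (b=5, p=-4, v=4) runs B1->T, B1->F, B2->F, B4->E, B3->T, B8->S, B7->T, B10->F; records B1=T, B1=F, B2=F, B3=T, B4=E, B7=T, B8=S, B10=F
run #5 (b=5, p=0, v=3) runs B1->T, B1->F, B2->T, B2->T, B2->T, B2->F, B4->E, B3->T, B8->S, B7->T, B10->F; records B1=T, B1=F, B2=T, B2=F, B3=T, B4=E, B7=T, B8=S, B10=F
run #6 (b=2, p=-2, v=6) runs B1->T, B1->T, B1->F, B2->F, B4->E, B3->F, B6->S, B5->T, B8->S, B7->T, B10->F; records B1=T, B1=F, B2=F, B3=F, B4=E, B5=T, B6=S, B7=T, B8=S, B10=F
run #7 (b=2, p=-2, v=5) runs B1->T, B1->T, B1->F, B2->F, B4->E, B3->T, B8->S, B7->T, B10->F; records B1=T, B1=F, B2=F, B3=T, B4=E, B7=T, B8=S, B10=F
run #8 (b=5, p=-1, v=6) runs B1->T, B1->F, B2->F, B4->E, B3->F, B6->S, B5->T, B8->S, B7->T, B10->T; records B1=T, B1=F, B2=F, B3=F, B4=E, B5=T, B6=S, B7=T, B8=S, B10=T
run #9 (b=2, p=0, v=4) runs B1->T, B1->T, B1->F, B2->F, B4->E, B3->T, B8->S, B7->T, B10->F; records B1=T, B1=F, B2=F, B3=T, B4=E, B7=T, B8=S, B10=F
the full pool covers 19 outcomes: B1=T, B1=F, B2=T, B2=F, B3=T, B3=F, B4=S, B4=E, B5=T, B5=F, B6=S, B6=E, B7=T, B7=F, B8=S, B8=E, B9=F, B10=T, B10=F
no size-1 subset reaches all 19 outcomes (best union: 11/19)
no size-2 subset reaches all 19 outcomes (best union: 17/19)
the canonical winner is {3, 5, 8}: size 3, full 19-outcome coverage, earliest index list among size-3 covers
Answer: 3, 5, 8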